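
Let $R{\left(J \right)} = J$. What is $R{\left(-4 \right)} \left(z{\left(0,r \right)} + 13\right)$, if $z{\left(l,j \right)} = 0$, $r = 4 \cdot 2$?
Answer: $-52$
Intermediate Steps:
$r = 8$
$R{\left(-4 \right)} \left(z{\left(0,r \right)} + 13\right) = - 4 \left(0 + 13\right) = \left(-4\right) 13 = -52$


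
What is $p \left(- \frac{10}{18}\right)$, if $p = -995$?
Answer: $\frac{4975}{9} \approx 552.78$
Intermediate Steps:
$p \left(- \frac{10}{18}\right) = - 995 \left(- \frac{10}{18}\right) = - 995 \left(\left(-10\right) \frac{1}{18}\right) = \left(-995\right) \left(- \frac{5}{9}\right) = \frac{4975}{9}$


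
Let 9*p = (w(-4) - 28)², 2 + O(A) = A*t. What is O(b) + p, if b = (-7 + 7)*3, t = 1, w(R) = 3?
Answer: 607/9 ≈ 67.444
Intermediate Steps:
b = 0 (b = 0*3 = 0)
O(A) = -2 + A (O(A) = -2 + A*1 = -2 + A)
p = 625/9 (p = (3 - 28)²/9 = (⅑)*(-25)² = (⅑)*625 = 625/9 ≈ 69.444)
O(b) + p = (-2 + 0) + 625/9 = -2 + 625/9 = 607/9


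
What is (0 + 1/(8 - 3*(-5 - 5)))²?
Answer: 1/1444 ≈ 0.00069252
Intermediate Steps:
(0 + 1/(8 - 3*(-5 - 5)))² = (0 + 1/(8 - 3*(-10)))² = (0 + 1/(8 + 30))² = (0 + 1/38)² = (1/38)² = 1/1444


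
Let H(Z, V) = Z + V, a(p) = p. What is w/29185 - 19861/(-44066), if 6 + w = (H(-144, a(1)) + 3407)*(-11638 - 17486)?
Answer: -4188367013687/1286066210 ≈ -3256.7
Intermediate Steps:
H(Z, V) = V + Z
w = -95060742 (w = -6 + ((1 - 144) + 3407)*(-11638 - 17486) = -6 + (-143 + 3407)*(-29124) = -6 + 3264*(-29124) = -6 - 95060736 = -95060742)
w/29185 - 19861/(-44066) = -95060742/29185 - 19861/(-44066) = -95060742*1/29185 - 19861*(-1/44066) = -95060742/29185 + 19861/44066 = -4188367013687/1286066210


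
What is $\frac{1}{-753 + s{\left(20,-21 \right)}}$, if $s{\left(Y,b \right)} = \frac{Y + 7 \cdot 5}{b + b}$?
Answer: $- \frac{42}{31681} \approx -0.0013257$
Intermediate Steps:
$s{\left(Y,b \right)} = \frac{35 + Y}{2 b}$ ($s{\left(Y,b \right)} = \frac{Y + 35}{2 b} = \left(35 + Y\right) \frac{1}{2 b} = \frac{35 + Y}{2 b}$)
$\frac{1}{-753 + s{\left(20,-21 \right)}} = \frac{1}{-753 + \frac{35 + 20}{2 \left(-21\right)}} = \frac{1}{-753 + \frac{1}{2} \left(- \frac{1}{21}\right) 55} = \frac{1}{-753 - \frac{55}{42}} = \frac{1}{- \frac{31681}{42}} = - \frac{42}{31681}$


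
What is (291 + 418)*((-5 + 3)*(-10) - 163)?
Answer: -101387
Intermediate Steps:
(291 + 418)*((-5 + 3)*(-10) - 163) = 709*(-2*(-10) - 163) = 709*(20 - 163) = 709*(-143) = -101387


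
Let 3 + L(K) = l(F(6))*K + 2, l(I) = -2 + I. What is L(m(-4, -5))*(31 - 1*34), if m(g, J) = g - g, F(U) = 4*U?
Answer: 3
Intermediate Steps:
m(g, J) = 0
L(K) = -1 + 22*K (L(K) = -3 + ((-2 + 4*6)*K + 2) = -3 + ((-2 + 24)*K + 2) = -3 + (22*K + 2) = -3 + (2 + 22*K) = -1 + 22*K)
L(m(-4, -5))*(31 - 1*34) = (-1 + 22*0)*(31 - 1*34) = (-1 + 0)*(31 - 34) = -1*(-3) = 3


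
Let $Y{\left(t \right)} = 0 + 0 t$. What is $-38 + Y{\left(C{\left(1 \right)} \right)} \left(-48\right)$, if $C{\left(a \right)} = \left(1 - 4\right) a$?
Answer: $-38$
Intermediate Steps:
$C{\left(a \right)} = - 3 a$
$Y{\left(t \right)} = 0$ ($Y{\left(t \right)} = 0 + 0 = 0$)
$-38 + Y{\left(C{\left(1 \right)} \right)} \left(-48\right) = -38 + 0 \left(-48\right) = -38 + 0 = -38$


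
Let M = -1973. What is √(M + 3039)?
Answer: √1066 ≈ 32.650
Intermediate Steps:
√(M + 3039) = √(-1973 + 3039) = √1066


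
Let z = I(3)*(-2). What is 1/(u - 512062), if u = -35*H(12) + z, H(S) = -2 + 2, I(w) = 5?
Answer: -1/512072 ≈ -1.9528e-6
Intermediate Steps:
H(S) = 0
z = -10 (z = 5*(-2) = -10)
u = -10 (u = -35*0 - 10 = 0 - 10 = -10)
1/(u - 512062) = 1/(-10 - 512062) = 1/(-512072) = -1/512072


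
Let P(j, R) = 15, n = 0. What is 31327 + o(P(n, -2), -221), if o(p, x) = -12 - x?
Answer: 31536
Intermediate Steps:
31327 + o(P(n, -2), -221) = 31327 + (-12 - 1*(-221)) = 31327 + (-12 + 221) = 31327 + 209 = 31536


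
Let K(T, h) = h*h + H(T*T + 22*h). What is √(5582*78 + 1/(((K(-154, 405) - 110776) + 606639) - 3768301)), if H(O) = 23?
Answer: √4206834637563663210/3108390 ≈ 659.85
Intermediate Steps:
K(T, h) = 23 + h² (K(T, h) = h*h + 23 = h² + 23 = 23 + h²)
√(5582*78 + 1/(((K(-154, 405) - 110776) + 606639) - 3768301)) = √(5582*78 + 1/((((23 + 405²) - 110776) + 606639) - 3768301)) = √(435396 + 1/((((23 + 164025) - 110776) + 606639) - 3768301)) = √(435396 + 1/(((164048 - 110776) + 606639) - 3768301)) = √(435396 + 1/((53272 + 606639) - 3768301)) = √(435396 + 1/(659911 - 3768301)) = √(435396 + 1/(-3108390)) = √(435396 - 1/3108390) = √(1353380572439/3108390) = √4206834637563663210/3108390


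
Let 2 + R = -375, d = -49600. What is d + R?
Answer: -49977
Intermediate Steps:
R = -377 (R = -2 - 375 = -377)
d + R = -49600 - 377 = -49977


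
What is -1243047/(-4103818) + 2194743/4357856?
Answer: 7211922828003/8941923947104 ≈ 0.80653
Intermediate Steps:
-1243047/(-4103818) + 2194743/4357856 = -1243047*(-1/4103818) + 2194743*(1/4357856) = 1243047/4103818 + 2194743/4357856 = 7211922828003/8941923947104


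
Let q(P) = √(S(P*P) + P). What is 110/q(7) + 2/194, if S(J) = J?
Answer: 1/97 + 55*√14/14 ≈ 14.710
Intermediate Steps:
q(P) = √(P + P²) (q(P) = √(P*P + P) = √(P² + P) = √(P + P²))
110/q(7) + 2/194 = 110/(√(7*(1 + 7))) + 2/194 = 110/(√(7*8)) + 2*(1/194) = 110/(√56) + 1/97 = 110/((2*√14)) + 1/97 = 110*(√14/28) + 1/97 = 55*√14/14 + 1/97 = 1/97 + 55*√14/14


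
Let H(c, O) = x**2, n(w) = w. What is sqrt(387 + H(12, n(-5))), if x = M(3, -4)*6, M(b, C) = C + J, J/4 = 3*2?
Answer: 3*sqrt(1643) ≈ 121.60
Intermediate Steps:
J = 24 (J = 4*(3*2) = 4*6 = 24)
M(b, C) = 24 + C (M(b, C) = C + 24 = 24 + C)
x = 120 (x = (24 - 4)*6 = 20*6 = 120)
H(c, O) = 14400 (H(c, O) = 120**2 = 14400)
sqrt(387 + H(12, n(-5))) = sqrt(387 + 14400) = sqrt(14787) = 3*sqrt(1643)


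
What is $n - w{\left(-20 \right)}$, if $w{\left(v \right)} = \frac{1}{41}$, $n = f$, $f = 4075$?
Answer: $\frac{167074}{41} \approx 4075.0$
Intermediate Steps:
$n = 4075$
$w{\left(v \right)} = \frac{1}{41}$
$n - w{\left(-20 \right)} = 4075 - \frac{1}{41} = \frac{167074}{41}$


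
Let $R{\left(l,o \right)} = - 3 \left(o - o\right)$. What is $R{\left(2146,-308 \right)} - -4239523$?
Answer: $4239523$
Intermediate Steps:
$R{\left(l,o \right)} = 0$ ($R{\left(l,o \right)} = \left(-3\right) 0 = 0$)
$R{\left(2146,-308 \right)} - -4239523 = 0 - -4239523 = 0 + 4239523 = 4239523$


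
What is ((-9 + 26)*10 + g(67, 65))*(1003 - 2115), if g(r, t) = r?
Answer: -263544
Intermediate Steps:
((-9 + 26)*10 + g(67, 65))*(1003 - 2115) = ((-9 + 26)*10 + 67)*(1003 - 2115) = (17*10 + 67)*(-1112) = (170 + 67)*(-1112) = 237*(-1112) = -263544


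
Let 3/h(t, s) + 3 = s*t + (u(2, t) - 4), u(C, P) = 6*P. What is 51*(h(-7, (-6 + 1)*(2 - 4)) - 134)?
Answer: -47847/7 ≈ -6835.3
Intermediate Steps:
h(t, s) = 3/(-7 + 6*t + s*t) (h(t, s) = 3/(-3 + (s*t + (6*t - 4))) = 3/(-3 + (s*t + (-4 + 6*t))) = 3/(-3 + (-4 + 6*t + s*t)) = 3/(-7 + 6*t + s*t))
51*(h(-7, (-6 + 1)*(2 - 4)) - 134) = 51*(3/(-7 + 6*(-7) + ((-6 + 1)*(2 - 4))*(-7)) - 134) = 51*(3/(-7 - 42 - 5*(-2)*(-7)) - 134) = 51*(3/(-7 - 42 + 10*(-7)) - 134) = 51*(3/(-7 - 42 - 70) - 134) = 51*(3/(-119) - 134) = 51*(3*(-1/119) - 134) = 51*(-3/119 - 134) = 51*(-15949/119) = -47847/7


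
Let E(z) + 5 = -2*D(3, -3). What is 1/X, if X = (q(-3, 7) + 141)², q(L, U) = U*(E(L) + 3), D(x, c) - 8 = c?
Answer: 1/3249 ≈ 0.00030779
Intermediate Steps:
D(x, c) = 8 + c
E(z) = -15 (E(z) = -5 - 2*(8 - 3) = -5 - 2*5 = -5 - 10 = -15)
q(L, U) = -12*U (q(L, U) = U*(-15 + 3) = U*(-12) = -12*U)
X = 3249 (X = (-12*7 + 141)² = (-84 + 141)² = 57² = 3249)
1/X = 1/3249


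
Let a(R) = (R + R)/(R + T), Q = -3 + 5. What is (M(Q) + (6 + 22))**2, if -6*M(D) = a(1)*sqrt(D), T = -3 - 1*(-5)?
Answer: (252 - sqrt(2))**2/81 ≈ 775.23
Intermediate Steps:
T = 2 (T = -3 + 5 = 2)
Q = 2
a(R) = 2*R/(2 + R) (a(R) = (R + R)/(R + 2) = (2*R)/(2 + R) = 2*R/(2 + R))
M(D) = -sqrt(D)/9 (M(D) = -2*1/(2 + 1)*sqrt(D)/6 = -2*1/3*sqrt(D)/6 = -2*1*(1/3)*sqrt(D)/6 = -sqrt(D)/9)
(M(Q) + (6 + 22))**2 = (-sqrt(2)/9 + (6 + 22))**2 = (-sqrt(2)/9 + 28)**2 = (28 - sqrt(2)/9)**2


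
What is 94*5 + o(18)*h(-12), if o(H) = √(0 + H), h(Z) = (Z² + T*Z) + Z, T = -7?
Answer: 470 + 648*√2 ≈ 1386.4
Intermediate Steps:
h(Z) = Z² - 6*Z (h(Z) = (Z² - 7*Z) + Z = Z² - 6*Z)
o(H) = √H
94*5 + o(18)*h(-12) = 94*5 + √18*(-12*(-6 - 12)) = 470 + (3*√2)*(-12*(-18)) = 470 + (3*√2)*216 = 470 + 648*√2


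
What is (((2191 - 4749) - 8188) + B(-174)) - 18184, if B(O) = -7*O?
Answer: -27712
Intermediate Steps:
(((2191 - 4749) - 8188) + B(-174)) - 18184 = (((2191 - 4749) - 8188) - 7*(-174)) - 18184 = ((-2558 - 8188) + 1218) - 18184 = (-10746 + 1218) - 18184 = -9528 - 18184 = -27712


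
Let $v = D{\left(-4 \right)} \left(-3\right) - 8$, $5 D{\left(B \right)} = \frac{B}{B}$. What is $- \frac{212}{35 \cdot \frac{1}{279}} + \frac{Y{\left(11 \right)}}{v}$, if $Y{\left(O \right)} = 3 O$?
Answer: $- \frac{2549139}{1505} \approx -1693.8$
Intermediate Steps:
$D{\left(B \right)} = \frac{1}{5}$ ($D{\left(B \right)} = \frac{B \frac{1}{B}}{5} = \frac{1}{5} \cdot 1 = \frac{1}{5}$)
$v = - \frac{43}{5}$ ($v = \frac{1}{5} \left(-3\right) - 8 = - \frac{3}{5} - 8 = - \frac{43}{5} \approx -8.6$)
$- \frac{212}{35 \cdot \frac{1}{279}} + \frac{Y{\left(11 \right)}}{v} = - \frac{212}{35 \cdot \frac{1}{279}} + \frac{3 \cdot 11}{- \frac{43}{5}} = - \frac{212}{35 \cdot \frac{1}{279}} + 33 \left(- \frac{5}{43}\right) = - \frac{212}{\frac{35}{279}} - \frac{165}{43} = \left(-212\right) \frac{279}{35} - \frac{165}{43} = - \frac{59148}{35} - \frac{165}{43} = - \frac{2549139}{1505}$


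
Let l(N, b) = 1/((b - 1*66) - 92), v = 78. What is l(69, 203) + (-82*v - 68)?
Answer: -290879/45 ≈ -6464.0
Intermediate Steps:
l(N, b) = 1/(-158 + b) (l(N, b) = 1/((b - 66) - 92) = 1/((-66 + b) - 92) = 1/(-158 + b))
l(69, 203) + (-82*v - 68) = 1/(-158 + 203) + (-82*78 - 68) = 1/45 + (-6396 - 68) = 1/45 - 6464 = -290879/45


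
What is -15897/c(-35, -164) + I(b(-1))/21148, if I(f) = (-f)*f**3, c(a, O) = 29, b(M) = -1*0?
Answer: -15897/29 ≈ -548.17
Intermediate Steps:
b(M) = 0
I(f) = -f**4
-15897/c(-35, -164) + I(b(-1))/21148 = -15897/29 - 1*0**4/21148 = -15897*1/29 - 1*0*(1/21148) = -15897/29 + 0*(1/21148) = -15897/29 + 0 = -15897/29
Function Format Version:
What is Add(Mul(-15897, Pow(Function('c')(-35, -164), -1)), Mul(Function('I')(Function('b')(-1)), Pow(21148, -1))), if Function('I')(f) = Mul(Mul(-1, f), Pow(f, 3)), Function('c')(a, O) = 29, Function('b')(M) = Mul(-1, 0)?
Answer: Rational(-15897, 29) ≈ -548.17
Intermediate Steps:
Function('b')(M) = 0
Function('I')(f) = Mul(-1, Pow(f, 4))
Add(Mul(-15897, Pow(Function('c')(-35, -164), -1)), Mul(Function('I')(Function('b')(-1)), Pow(21148, -1))) = Add(Mul(-15897, Pow(29, -1)), Mul(Mul(-1, Pow(0, 4)), Pow(21148, -1))) = Add(Mul(-15897, Rational(1, 29)), Mul(Mul(-1, 0), Rational(1, 21148))) = Add(Rational(-15897, 29), Mul(0, Rational(1, 21148))) = Add(Rational(-15897, 29), 0) = Rational(-15897, 29)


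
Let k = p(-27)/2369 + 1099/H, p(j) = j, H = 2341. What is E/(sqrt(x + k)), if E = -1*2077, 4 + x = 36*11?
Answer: -2077*sqrt(3017631541756767)/1088252646 ≈ -104.84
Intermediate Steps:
x = 392 (x = -4 + 36*11 = -4 + 396 = 392)
E = -2077
k = 2540324/5545829 (k = -27/2369 + 1099/2341 = 2540324/5545829 ≈ 0.45806)
E/(sqrt(x + k)) = -2077/sqrt(392 + 2540324/5545829) = -2077*sqrt(3017631541756767)/1088252646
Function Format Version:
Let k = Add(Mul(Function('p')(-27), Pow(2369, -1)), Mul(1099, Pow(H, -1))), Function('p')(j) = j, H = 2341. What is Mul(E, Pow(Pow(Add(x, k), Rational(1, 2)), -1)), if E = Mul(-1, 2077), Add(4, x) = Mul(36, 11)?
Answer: Mul(Rational(-2077, 1088252646), Pow(3017631541756767, Rational(1, 2))) ≈ -104.84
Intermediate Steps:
x = 392 (x = Add(-4, Mul(36, 11)) = Add(-4, 396) = 392)
E = -2077
k = Rational(2540324, 5545829) (k = Add(Mul(-27, Pow(2369, -1)), Mul(1099, Pow(2341, -1))) = Add(Mul(-27, Rational(1, 2369)), Mul(1099, Rational(1, 2341))) = Add(Rational(-27, 2369), Rational(1099, 2341)) = Rational(2540324, 5545829) ≈ 0.45806)
Mul(E, Pow(Pow(Add(x, k), Rational(1, 2)), -1)) = Mul(-2077, Pow(Pow(Add(392, Rational(2540324, 5545829)), Rational(1, 2)), -1)) = Mul(-2077, Pow(Pow(Rational(2176505292, 5545829), Rational(1, 2)), -1)) = Mul(-2077, Pow(Mul(Rational(2, 5545829), Pow(3017631541756767, Rational(1, 2))), -1)) = Mul(-2077, Mul(Rational(1, 1088252646), Pow(3017631541756767, Rational(1, 2)))) = Mul(Rational(-2077, 1088252646), Pow(3017631541756767, Rational(1, 2)))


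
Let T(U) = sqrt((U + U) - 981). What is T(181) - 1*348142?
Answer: -348142 + I*sqrt(619) ≈ -3.4814e+5 + 24.88*I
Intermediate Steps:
T(U) = sqrt(-981 + 2*U) (T(U) = sqrt(2*U - 981) = sqrt(-981 + 2*U))
T(181) - 1*348142 = sqrt(-981 + 2*181) - 1*348142 = sqrt(-981 + 362) - 348142 = sqrt(-619) - 348142 = I*sqrt(619) - 348142 = -348142 + I*sqrt(619)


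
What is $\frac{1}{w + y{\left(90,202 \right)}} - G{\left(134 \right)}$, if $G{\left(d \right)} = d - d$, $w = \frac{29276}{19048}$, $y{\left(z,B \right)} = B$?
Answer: $\frac{4762}{969243} \approx 0.0049131$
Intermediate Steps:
$w = \frac{7319}{4762}$ ($w = 29276 \cdot \frac{1}{19048} = \frac{7319}{4762} \approx 1.537$)
$G{\left(d \right)} = 0$
$\frac{1}{w + y{\left(90,202 \right)}} - G{\left(134 \right)} = \frac{1}{\frac{7319}{4762} + 202} - 0 = \frac{1}{\frac{969243}{4762}} + 0 = \frac{4762}{969243} + 0 = \frac{4762}{969243}$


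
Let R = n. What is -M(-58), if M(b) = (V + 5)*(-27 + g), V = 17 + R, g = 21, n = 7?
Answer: 174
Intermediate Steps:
R = 7
V = 24 (V = 17 + 7 = 24)
M(b) = -174 (M(b) = (24 + 5)*(-27 + 21) = 29*(-6) = -174)
-M(-58) = -1*(-174) = 174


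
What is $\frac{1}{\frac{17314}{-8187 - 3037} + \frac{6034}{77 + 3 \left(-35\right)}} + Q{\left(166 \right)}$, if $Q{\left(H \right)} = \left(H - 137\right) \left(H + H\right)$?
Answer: $\frac{11727312392}{1218043} \approx 9628.0$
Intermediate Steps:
$Q{\left(H \right)} = 2 H \left(-137 + H\right)$ ($Q{\left(H \right)} = \left(-137 + H\right) 2 H = 2 H \left(-137 + H\right)$)
$\frac{1}{\frac{17314}{-8187 - 3037} + \frac{6034}{77 + 3 \left(-35\right)}} + Q{\left(166 \right)} = \frac{1}{\frac{17314}{-8187 - 3037} + \frac{6034}{77 + 3 \left(-35\right)}} + 2 \cdot 166 \left(-137 + 166\right) = \frac{1}{\frac{17314}{-11224} + \frac{6034}{77 - 105}} + 2 \cdot 166 \cdot 29 = \frac{1}{17314 \left(- \frac{1}{11224}\right) + \frac{6034}{-28}} + 9628 = \frac{1}{- \frac{8657}{5612} + 6034 \left(- \frac{1}{28}\right)} + 9628 = \frac{1}{- \frac{8657}{5612} - \frac{431}{2}} + 9628 = \frac{1}{- \frac{1218043}{5612}} + 9628 = - \frac{5612}{1218043} + 9628 = \frac{11727312392}{1218043}$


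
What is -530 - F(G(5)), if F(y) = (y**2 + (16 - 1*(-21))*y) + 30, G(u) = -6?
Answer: -374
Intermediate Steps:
F(y) = 30 + y**2 + 37*y (F(y) = (y**2 + (16 + 21)*y) + 30 = (y**2 + 37*y) + 30 = 30 + y**2 + 37*y)
-530 - F(G(5)) = -530 - (30 + (-6)**2 + 37*(-6)) = -530 - (30 + 36 - 222) = -530 - 1*(-156) = -530 + 156 = -374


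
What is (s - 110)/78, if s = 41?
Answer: -23/26 ≈ -0.88461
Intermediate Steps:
(s - 110)/78 = (41 - 110)/78 = -69*1/78 = -23/26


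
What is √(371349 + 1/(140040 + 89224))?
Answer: √1219927458816073/57316 ≈ 609.38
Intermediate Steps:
√(371349 + 1/(140040 + 89224)) = √(371349 + 1/229264) = √(85136957137/229264) = √1219927458816073/57316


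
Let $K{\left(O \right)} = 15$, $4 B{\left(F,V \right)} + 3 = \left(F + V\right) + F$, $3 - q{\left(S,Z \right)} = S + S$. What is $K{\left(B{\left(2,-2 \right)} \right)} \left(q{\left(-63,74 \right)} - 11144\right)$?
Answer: $-165225$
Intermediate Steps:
$q{\left(S,Z \right)} = 3 - 2 S$ ($q{\left(S,Z \right)} = 3 - \left(S + S\right) = 3 - 2 S$)
$B{\left(F,V \right)} = - \frac{3}{4} + \frac{F}{2} + \frac{V}{4}$ ($B{\left(F,V \right)} = - \frac{3}{4} + \frac{\left(F + V\right) + F}{4} = - \frac{3}{4} + \frac{V + 2 F}{4} = - \frac{3}{4} + \left(\frac{F}{2} + \frac{V}{4}\right) = - \frac{3}{4} + \frac{F}{2} + \frac{V}{4}$)
$K{\left(B{\left(2,-2 \right)} \right)} \left(q{\left(-63,74 \right)} - 11144\right) = 15 \left(\left(3 - -126\right) - 11144\right) = 15 \left(\left(3 + 126\right) - 11144\right) = 15 \left(129 - 11144\right) = 15 \left(-11015\right) = -165225$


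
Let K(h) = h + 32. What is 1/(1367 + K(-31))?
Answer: 1/1368 ≈ 0.00073099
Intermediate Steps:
K(h) = 32 + h
1/(1367 + K(-31)) = 1/(1367 + (32 - 31)) = 1/(1367 + 1) = 1/1368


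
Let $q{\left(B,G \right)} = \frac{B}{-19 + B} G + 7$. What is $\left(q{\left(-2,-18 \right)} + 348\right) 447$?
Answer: $\frac{1105431}{7} \approx 1.5792 \cdot 10^{5}$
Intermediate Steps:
$q{\left(B,G \right)} = 7 + \frac{B G}{-19 + B}$ ($q{\left(B,G \right)} = \frac{B}{-19 + B} G + 7 = \frac{B G}{-19 + B} + 7 = 7 + \frac{B G}{-19 + B}$)
$\left(q{\left(-2,-18 \right)} + 348\right) 447 = \left(\frac{-133 + 7 \left(-2\right) - -36}{-19 - 2} + 348\right) 447 = \left(\frac{-133 - 14 + 36}{-21} + 348\right) 447 = \left(\left(- \frac{1}{21}\right) \left(-111\right) + 348\right) 447 = \left(\frac{37}{7} + 348\right) 447 = \frac{2473}{7} \cdot 447 = \frac{1105431}{7}$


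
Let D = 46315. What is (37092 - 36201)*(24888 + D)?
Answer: 63441873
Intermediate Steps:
(37092 - 36201)*(24888 + D) = (37092 - 36201)*(24888 + 46315) = 891*71203 = 63441873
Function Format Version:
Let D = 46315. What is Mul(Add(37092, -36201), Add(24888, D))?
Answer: 63441873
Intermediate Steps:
Mul(Add(37092, -36201), Add(24888, D)) = Mul(Add(37092, -36201), Add(24888, 46315)) = Mul(891, 71203) = 63441873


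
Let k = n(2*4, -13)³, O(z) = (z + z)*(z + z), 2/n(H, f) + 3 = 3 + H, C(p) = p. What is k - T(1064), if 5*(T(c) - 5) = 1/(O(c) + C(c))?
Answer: -903058703/181177920 ≈ -4.9844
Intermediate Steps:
n(H, f) = 2/H (n(H, f) = 2/(-3 + (3 + H)) = 2/H)
O(z) = 4*z² (O(z) = (2*z)*(2*z) = 4*z²)
T(c) = 5 + 1/(5*(c + 4*c²)) (T(c) = 5 + 1/(5*(4*c² + c)) = 5 + 1/(5*(c + 4*c²)))
k = 1/64 (k = (2/((2*4)))³ = (2/8)³ = (2*(⅛))³ = (¼)³ = 1/64 ≈ 0.015625)
k - T(1064) = 1/64 - (1 + 25*1064 + 100*1064²)/(5*1064*(1 + 4*1064)) = 1/64 - (1 + 26600 + 100*1132096)/(5*1064*(1 + 4256)) = 1/64 - (1 + 26600 + 113209600)/(5*1064*4257) = 1/64 - 113236201/(5*1064*4257) = 1/64 - 1*113236201/22647240 = 1/64 - 113236201/22647240 = -903058703/181177920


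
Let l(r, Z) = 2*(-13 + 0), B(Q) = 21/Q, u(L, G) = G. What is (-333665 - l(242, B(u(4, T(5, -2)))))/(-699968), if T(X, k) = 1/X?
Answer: 333639/699968 ≈ 0.47665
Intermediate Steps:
l(r, Z) = -26 (l(r, Z) = 2*(-13) = -26)
(-333665 - l(242, B(u(4, T(5, -2)))))/(-699968) = (-333665 - 1*(-26))/(-699968) = (-333665 + 26)*(-1/699968) = -333639*(-1/699968) = 333639/699968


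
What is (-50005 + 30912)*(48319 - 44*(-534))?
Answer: -1371163795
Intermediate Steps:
(-50005 + 30912)*(48319 - 44*(-534)) = -19093*(48319 + 23496) = -19093*71815 = -1371163795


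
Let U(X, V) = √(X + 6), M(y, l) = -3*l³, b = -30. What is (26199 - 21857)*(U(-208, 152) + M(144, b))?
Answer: 351702000 + 4342*I*√202 ≈ 3.517e+8 + 61711.0*I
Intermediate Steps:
U(X, V) = √(6 + X)
(26199 - 21857)*(U(-208, 152) + M(144, b)) = (26199 - 21857)*(√(6 - 208) - 3*(-30)³) = 4342*(√(-202) - 3*(-27000)) = 4342*(I*√202 + 81000) = 4342*(81000 + I*√202) = 351702000 + 4342*I*√202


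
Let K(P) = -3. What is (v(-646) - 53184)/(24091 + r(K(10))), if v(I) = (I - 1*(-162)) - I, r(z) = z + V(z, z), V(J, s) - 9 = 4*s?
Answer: -53022/24085 ≈ -2.2015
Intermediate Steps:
V(J, s) = 9 + 4*s
r(z) = 9 + 5*z (r(z) = z + (9 + 4*z) = 9 + 5*z)
v(I) = 162 (v(I) = (I + 162) - I = (162 + I) - I = 162)
(v(-646) - 53184)/(24091 + r(K(10))) = (162 - 53184)/(24091 + (9 + 5*(-3))) = -53022/(24091 + (9 - 15)) = -53022/(24091 - 6) = -53022/24085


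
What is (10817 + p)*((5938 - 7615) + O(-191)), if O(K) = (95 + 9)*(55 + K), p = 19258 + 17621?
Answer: -754598416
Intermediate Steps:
p = 36879
O(K) = 5720 + 104*K (O(K) = 104*(55 + K) = 5720 + 104*K)
(10817 + p)*((5938 - 7615) + O(-191)) = (10817 + 36879)*((5938 - 7615) + (5720 + 104*(-191))) = 47696*(-1677 + (5720 - 19864)) = 47696*(-1677 - 14144) = 47696*(-15821) = -754598416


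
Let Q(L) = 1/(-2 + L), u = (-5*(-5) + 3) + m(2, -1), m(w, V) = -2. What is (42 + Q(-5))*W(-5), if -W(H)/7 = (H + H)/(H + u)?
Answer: 2930/21 ≈ 139.52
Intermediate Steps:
u = 26 (u = (-5*(-5) + 3) - 2 = (25 + 3) - 2 = 28 - 2 = 26)
W(H) = -14*H/(26 + H) (W(H) = -7*(H + H)/(H + 26) = -7*2*H/(26 + H) = -14*H/(26 + H))
(42 + Q(-5))*W(-5) = (42 + 1/(-2 - 5))*(-14*(-5)/(26 - 5)) = (42 + 1/(-7))*(-14*(-5)/21) = (42 - ⅐)*(-14*(-5)*1/21) = (293/7)*(10/3) = 2930/21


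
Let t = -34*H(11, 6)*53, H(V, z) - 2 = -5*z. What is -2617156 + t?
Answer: -2566700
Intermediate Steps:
H(V, z) = 2 - 5*z
t = 50456 (t = -34*(2 - 5*6)*53 = -34*(2 - 30)*53 = -34*(-28)*53 = 952*53 = 50456)
-2617156 + t = -2617156 + 50456 = -2566700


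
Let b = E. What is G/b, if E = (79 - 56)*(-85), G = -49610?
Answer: 9922/391 ≈ 25.376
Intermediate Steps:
E = -1955 (E = 23*(-85) = -1955)
b = -1955
G/b = -49610/(-1955) = -49610*(-1/1955) = 9922/391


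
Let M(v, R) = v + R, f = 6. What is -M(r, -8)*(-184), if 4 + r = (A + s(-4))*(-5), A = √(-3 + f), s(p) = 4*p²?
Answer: -61088 - 920*√3 ≈ -62682.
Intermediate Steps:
A = √3 (A = √(-3 + 6) = √3 ≈ 1.7320)
r = -324 - 5*√3 (r = -4 + (√3 + 4*(-4)²)*(-5) = -4 + (√3 + 4*16)*(-5) = -4 + (√3 + 64)*(-5) = -4 + (64 + √3)*(-5) = -4 + (-320 - 5*√3) = -324 - 5*√3 ≈ -332.66)
M(v, R) = R + v
-M(r, -8)*(-184) = -(-8 + (-324 - 5*√3))*(-184) = -(-332 - 5*√3)*(-184) = -(61088 + 920*√3) = -61088 - 920*√3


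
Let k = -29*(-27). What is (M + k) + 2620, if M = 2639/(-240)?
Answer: 814081/240 ≈ 3392.0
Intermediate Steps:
k = 783
M = -2639/240 (M = 2639*(-1/240) = -2639/240 ≈ -10.996)
(M + k) + 2620 = (-2639/240 + 783) + 2620 = 185281/240 + 2620 = 814081/240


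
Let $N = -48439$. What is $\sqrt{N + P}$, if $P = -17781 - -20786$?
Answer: $i \sqrt{45434} \approx 213.15 i$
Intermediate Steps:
$P = 3005$ ($P = -17781 + 20786 = 3005$)
$\sqrt{N + P} = \sqrt{-48439 + 3005} = \sqrt{-45434} = i \sqrt{45434}$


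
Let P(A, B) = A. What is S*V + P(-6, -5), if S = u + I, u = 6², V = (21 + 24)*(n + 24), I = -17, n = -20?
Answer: 3414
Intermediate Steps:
V = 180 (V = (21 + 24)*(-20 + 24) = 45*4 = 180)
u = 36
S = 19 (S = 36 - 17 = 19)
S*V + P(-6, -5) = 19*180 - 6 = 3420 - 6 = 3414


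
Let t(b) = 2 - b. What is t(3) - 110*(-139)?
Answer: 15289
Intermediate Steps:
t(3) - 110*(-139) = (2 - 1*3) - 110*(-139) = (2 - 3) + 15290 = -1 + 15290 = 15289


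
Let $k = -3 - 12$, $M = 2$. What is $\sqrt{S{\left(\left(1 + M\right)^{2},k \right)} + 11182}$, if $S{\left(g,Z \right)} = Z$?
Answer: $\sqrt{11167} \approx 105.67$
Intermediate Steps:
$k = -15$ ($k = -3 - 12 = -15$)
$\sqrt{S{\left(\left(1 + M\right)^{2},k \right)} + 11182} = \sqrt{-15 + 11182} = \sqrt{11167}$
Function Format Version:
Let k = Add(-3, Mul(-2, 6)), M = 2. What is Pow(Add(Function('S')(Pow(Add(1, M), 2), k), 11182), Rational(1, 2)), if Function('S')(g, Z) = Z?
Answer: Pow(11167, Rational(1, 2)) ≈ 105.67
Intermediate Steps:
k = -15 (k = Add(-3, -12) = -15)
Pow(Add(Function('S')(Pow(Add(1, M), 2), k), 11182), Rational(1, 2)) = Pow(Add(-15, 11182), Rational(1, 2)) = Pow(11167, Rational(1, 2))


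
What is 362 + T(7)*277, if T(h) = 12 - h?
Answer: 1747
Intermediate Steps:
362 + T(7)*277 = 362 + (12 - 1*7)*277 = 362 + (12 - 7)*277 = 362 + 5*277 = 362 + 1385 = 1747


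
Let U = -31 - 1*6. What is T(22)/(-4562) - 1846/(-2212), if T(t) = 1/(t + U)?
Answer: 15790499/18920895 ≈ 0.83455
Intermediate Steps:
U = -37 (U = -31 - 6 = -37)
T(t) = 1/(-37 + t) (T(t) = 1/(t - 37) = 1/(-37 + t))
T(22)/(-4562) - 1846/(-2212) = 1/((-37 + 22)*(-4562)) - 1846/(-2212) = -1/4562/(-15) - 1846*(-1/2212) = -1/15*(-1/4562) + 923/1106 = 1/68430 + 923/1106 = 15790499/18920895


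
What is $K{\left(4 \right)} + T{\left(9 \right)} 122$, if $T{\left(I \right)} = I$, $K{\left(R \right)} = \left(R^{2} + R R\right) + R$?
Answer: $1134$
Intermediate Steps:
$K{\left(R \right)} = R + 2 R^{2}$ ($K{\left(R \right)} = \left(R^{2} + R^{2}\right) + R = 2 R^{2} + R = R + 2 R^{2}$)
$K{\left(4 \right)} + T{\left(9 \right)} 122 = 4 \left(1 + 2 \cdot 4\right) + 9 \cdot 122 = 4 \left(1 + 8\right) + 1098 = 4 \cdot 9 + 1098 = 36 + 1098 = 1134$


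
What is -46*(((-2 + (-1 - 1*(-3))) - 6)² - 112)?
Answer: 3496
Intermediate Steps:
-46*(((-2 + (-1 - 1*(-3))) - 6)² - 112) = -46*(((-2 + (-1 + 3)) - 6)² - 112) = -46*(((-2 + 2) - 6)² - 112) = -46*((0 - 6)² - 112) = -46*((-6)² - 112) = -46*(36 - 112) = -46*(-76) = 3496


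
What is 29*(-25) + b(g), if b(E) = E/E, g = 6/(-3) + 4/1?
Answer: -724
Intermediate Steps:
g = 2 (g = 6*(-⅓) + 4*1 = -2 + 4 = 2)
b(E) = 1
29*(-25) + b(g) = 29*(-25) + 1 = -725 + 1 = -724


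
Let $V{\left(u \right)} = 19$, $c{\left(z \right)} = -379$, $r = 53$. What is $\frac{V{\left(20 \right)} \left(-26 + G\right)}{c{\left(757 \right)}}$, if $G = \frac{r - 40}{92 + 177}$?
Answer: $\frac{132639}{101951} \approx 1.301$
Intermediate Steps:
$G = \frac{13}{269}$ ($G = \frac{53 - 40}{92 + 177} = \frac{13}{269} \approx 0.048327$)
$\frac{V{\left(20 \right)} \left(-26 + G\right)}{c{\left(757 \right)}} = \frac{19 \left(-26 + \frac{13}{269}\right)}{-379} = 19 \left(- \frac{6981}{269}\right) \left(- \frac{1}{379}\right) = \left(- \frac{132639}{269}\right) \left(- \frac{1}{379}\right) = \frac{132639}{101951}$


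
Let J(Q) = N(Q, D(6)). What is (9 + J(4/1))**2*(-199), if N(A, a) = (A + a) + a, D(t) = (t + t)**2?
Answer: -18029599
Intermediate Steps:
D(t) = 4*t**2 (D(t) = (2*t)**2 = 4*t**2)
N(A, a) = A + 2*a
J(Q) = 288 + Q (J(Q) = Q + 2*(4*6**2) = Q + 2*(4*36) = Q + 2*144 = Q + 288 = 288 + Q)
(9 + J(4/1))**2*(-199) = (9 + (288 + 4/1))**2*(-199) = (9 + (288 + 4*1))**2*(-199) = (9 + (288 + 4))**2*(-199) = (9 + 292)**2*(-199) = 301**2*(-199) = 90601*(-199) = -18029599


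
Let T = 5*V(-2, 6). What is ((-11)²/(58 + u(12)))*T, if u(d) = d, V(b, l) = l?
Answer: 363/7 ≈ 51.857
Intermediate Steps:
T = 30 (T = 5*6 = 30)
((-11)²/(58 + u(12)))*T = ((-11)²/(58 + 12))*30 = (121/70)*30 = 363/7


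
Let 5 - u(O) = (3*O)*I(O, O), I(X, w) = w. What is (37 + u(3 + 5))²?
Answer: 22500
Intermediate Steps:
u(O) = 5 - 3*O² (u(O) = 5 - 3*O*O = 5 - 3*O²)
(37 + u(3 + 5))² = (37 + (5 - 3*(3 + 5)²))² = (37 + (5 - 3*8²))² = (37 + (5 - 3*64))² = (37 + (5 - 192))² = (37 - 187)² = (-150)² = 22500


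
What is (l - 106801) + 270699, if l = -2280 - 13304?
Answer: 148314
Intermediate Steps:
l = -15584
(l - 106801) + 270699 = (-15584 - 106801) + 270699 = -122385 + 270699 = 148314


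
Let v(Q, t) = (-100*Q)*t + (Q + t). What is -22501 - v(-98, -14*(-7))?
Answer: -982901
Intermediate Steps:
v(Q, t) = Q + t - 100*Q*t (v(Q, t) = -100*Q*t + (Q + t) = Q + t - 100*Q*t)
-22501 - v(-98, -14*(-7)) = -22501 - (-98 - 14*(-7) - 100*(-98)*(-14*(-7))) = -22501 - (-98 + 98 - 100*(-98)*98) = -22501 - (-98 + 98 + 960400) = -22501 - 1*960400 = -22501 - 960400 = -982901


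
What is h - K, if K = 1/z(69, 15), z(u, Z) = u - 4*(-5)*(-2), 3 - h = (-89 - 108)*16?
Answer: 91494/29 ≈ 3155.0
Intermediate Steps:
h = 3155 (h = 3 - (-89 - 108)*16 = 3 - (-197)*16 = 3 - 1*(-3152) = 3 + 3152 = 3155)
z(u, Z) = -40 + u (z(u, Z) = u + 20*(-2) = u - 40 = -40 + u)
K = 1/29 (K = 1/(-40 + 69) = 1/29 ≈ 0.034483)
h - K = 3155 - 1*1/29 = 3155 - 1/29 = 91494/29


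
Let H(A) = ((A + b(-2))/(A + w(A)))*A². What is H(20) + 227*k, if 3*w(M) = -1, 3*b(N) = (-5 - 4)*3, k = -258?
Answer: -3442194/59 ≈ -58342.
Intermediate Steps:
b(N) = -9 (b(N) = ((-5 - 4)*3)/3 = (-9*3)/3 = (⅓)*(-27) = -9)
w(M) = -⅓ (w(M) = (⅓)*(-1) = -⅓)
H(A) = A²*(-9 + A)/(-⅓ + A) (H(A) = ((A - 9)/(A - ⅓))*A² = ((-9 + A)/(-⅓ + A))*A² = A²*(-9 + A)/(-⅓ + A))
H(20) + 227*k = 3*20²*(-9 + 20)/(-1 + 3*20) + 227*(-258) = 3*400*11/(-1 + 60) - 58566 = 3*400*11/59 - 58566 = 3*400*(1/59)*11 - 58566 = 13200/59 - 58566 = -3442194/59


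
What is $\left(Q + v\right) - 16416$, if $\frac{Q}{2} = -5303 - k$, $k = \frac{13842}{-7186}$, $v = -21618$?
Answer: $- \frac{174749678}{3593} \approx -48636.0$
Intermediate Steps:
$k = - \frac{6921}{3593}$ ($k = 13842 \left(- \frac{1}{7186}\right) = - \frac{6921}{3593} \approx -1.9262$)
$Q = - \frac{38093516}{3593}$ ($Q = 2 \left(-5303 - - \frac{6921}{3593}\right) = 2 \left(-5303 + \frac{6921}{3593}\right) = 2 \left(- \frac{19046758}{3593}\right) = - \frac{38093516}{3593} \approx -10602.0$)
$\left(Q + v\right) - 16416 = \left(- \frac{38093516}{3593} - 21618\right) - 16416 = - \frac{115766990}{3593} + \left(-16703 + 287\right) = - \frac{115766990}{3593} - 16416 = - \frac{174749678}{3593}$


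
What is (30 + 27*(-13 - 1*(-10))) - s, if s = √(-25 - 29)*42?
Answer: -51 - 126*I*√6 ≈ -51.0 - 308.64*I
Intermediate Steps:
s = 126*I*√6 (s = √(-54)*42 = (3*I*√6)*42 = 126*I*√6 ≈ 308.64*I)
(30 + 27*(-13 - 1*(-10))) - s = (30 + 27*(-13 - 1*(-10))) - 126*I*√6 = (30 + 27*(-13 + 10)) - 126*I*√6 = (30 + 27*(-3)) - 126*I*√6 = (30 - 81) - 126*I*√6 = -51 - 126*I*√6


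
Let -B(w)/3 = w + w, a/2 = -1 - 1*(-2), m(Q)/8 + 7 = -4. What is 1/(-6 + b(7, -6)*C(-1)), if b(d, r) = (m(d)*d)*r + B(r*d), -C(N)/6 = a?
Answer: -1/47382 ≈ -2.1105e-5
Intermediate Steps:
m(Q) = -88 (m(Q) = -56 + 8*(-4) = -56 - 32 = -88)
a = 2 (a = 2*(-1 - 1*(-2)) = 2*(-1 + 2) = 2*1 = 2)
C(N) = -12 (C(N) = -6*2 = -12)
B(w) = -6*w (B(w) = -3*(w + w) = -6*w)
b(d, r) = -94*d*r (b(d, r) = (-88*d)*r - 6*r*d = -88*d*r - 6*d*r = -94*d*r)
1/(-6 + b(7, -6)*C(-1)) = 1/(-6 - 94*7*(-6)*(-12)) = 1/(-6 + 3948*(-12)) = 1/(-6 - 47376) = 1/(-47382) = -1/47382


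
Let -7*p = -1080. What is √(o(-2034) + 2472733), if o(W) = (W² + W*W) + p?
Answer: √526612765/7 ≈ 3278.3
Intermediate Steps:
p = 1080/7 (p = -⅐*(-1080) = 1080/7 ≈ 154.29)
o(W) = 1080/7 + 2*W² (o(W) = (W² + W*W) + 1080/7 = (W² + W²) + 1080/7 = 2*W² + 1080/7 = 1080/7 + 2*W²)
√(o(-2034) + 2472733) = √((1080/7 + 2*(-2034)²) + 2472733) = √((1080/7 + 2*4137156) + 2472733) = √((1080/7 + 8274312) + 2472733) = √(57921264/7 + 2472733) = √(75230395/7) = √526612765/7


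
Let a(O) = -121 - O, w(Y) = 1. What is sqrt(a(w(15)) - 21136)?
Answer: 3*I*sqrt(2362) ≈ 145.8*I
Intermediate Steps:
sqrt(a(w(15)) - 21136) = sqrt((-121 - 1*1) - 21136) = sqrt((-121 - 1) - 21136) = sqrt(-122 - 21136) = sqrt(-21258) = 3*I*sqrt(2362)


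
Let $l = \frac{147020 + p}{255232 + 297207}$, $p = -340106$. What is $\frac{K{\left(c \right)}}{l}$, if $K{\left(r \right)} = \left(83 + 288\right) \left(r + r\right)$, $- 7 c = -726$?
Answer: $- \frac{7085582614}{32181} \approx -2.2018 \cdot 10^{5}$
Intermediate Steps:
$c = \frac{726}{7}$ ($c = \left(- \frac{1}{7}\right) \left(-726\right) = \frac{726}{7} \approx 103.71$)
$K{\left(r \right)} = 742 r$ ($K{\left(r \right)} = 371 \cdot 2 r = 742 r$)
$l = - \frac{193086}{552439}$ ($l = \frac{147020 - 340106}{255232 + 297207} = - \frac{193086}{552439} \approx -0.34952$)
$\frac{K{\left(c \right)}}{l} = \frac{742 \cdot \frac{726}{7}}{- \frac{193086}{552439}} = 76956 \left(- \frac{552439}{193086}\right) = - \frac{7085582614}{32181}$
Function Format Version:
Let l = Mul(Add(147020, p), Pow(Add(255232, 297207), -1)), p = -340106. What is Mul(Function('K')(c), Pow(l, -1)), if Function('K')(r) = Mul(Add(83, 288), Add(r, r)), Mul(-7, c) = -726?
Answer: Rational(-7085582614, 32181) ≈ -2.2018e+5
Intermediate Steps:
c = Rational(726, 7) (c = Mul(Rational(-1, 7), -726) = Rational(726, 7) ≈ 103.71)
Function('K')(r) = Mul(742, r) (Function('K')(r) = Mul(371, Mul(2, r)) = Mul(742, r))
l = Rational(-193086, 552439) (l = Mul(Add(147020, -340106), Pow(Add(255232, 297207), -1)) = Mul(-193086, Pow(552439, -1)) = Mul(-193086, Rational(1, 552439)) = Rational(-193086, 552439) ≈ -0.34952)
Mul(Function('K')(c), Pow(l, -1)) = Mul(Mul(742, Rational(726, 7)), Pow(Rational(-193086, 552439), -1)) = Mul(76956, Rational(-552439, 193086)) = Rational(-7085582614, 32181)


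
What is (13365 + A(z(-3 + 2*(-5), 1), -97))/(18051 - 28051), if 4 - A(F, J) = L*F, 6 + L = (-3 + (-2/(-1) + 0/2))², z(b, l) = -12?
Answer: -13309/10000 ≈ -1.3309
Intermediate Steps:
L = -5 (L = -6 + (-3 + (-2/(-1) + 0/2))² = -6 + (-3 + (-2*(-1) + 0*(½)))² = -6 + (-3 + (2 + 0))² = -6 + (-3 + 2)² = -6 + (-1)² = -6 + 1 = -5)
A(F, J) = 4 + 5*F (A(F, J) = 4 - (-5)*F = 4 + 5*F)
(13365 + A(z(-3 + 2*(-5), 1), -97))/(18051 - 28051) = (13365 + (4 + 5*(-12)))/(18051 - 28051) = (13365 + (4 - 60))/(-10000) = (13365 - 56)*(-1/10000) = 13309*(-1/10000) = -13309/10000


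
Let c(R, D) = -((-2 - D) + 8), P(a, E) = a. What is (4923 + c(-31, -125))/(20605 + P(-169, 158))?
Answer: 1198/5109 ≈ 0.23449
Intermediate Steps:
c(R, D) = -6 + D (c(R, D) = -(6 - D) = -6 + D)
(4923 + c(-31, -125))/(20605 + P(-169, 158)) = (4923 + (-6 - 125))/(20605 - 169) = (4923 - 131)/20436 = 4792*(1/20436) = 1198/5109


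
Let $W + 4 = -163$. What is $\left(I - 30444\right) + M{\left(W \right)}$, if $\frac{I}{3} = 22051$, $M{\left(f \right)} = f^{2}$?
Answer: $63598$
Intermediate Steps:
$W = -167$ ($W = -4 - 163 = -167$)
$I = 66153$ ($I = 3 \cdot 22051 = 66153$)
$\left(I - 30444\right) + M{\left(W \right)} = \left(66153 - 30444\right) + \left(-167\right)^{2} = 35709 + 27889 = 63598$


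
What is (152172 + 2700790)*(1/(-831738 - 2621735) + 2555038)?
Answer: 25173836990433584026/3453473 ≈ 7.2894e+12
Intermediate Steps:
(152172 + 2700790)*(1/(-831738 - 2621735) + 2555038) = 2852962*(1/(-3453473) + 2555038) = 2852962*(-1/3453473 + 2555038) = 2852962*(8823754746973/3453473) = 25173836990433584026/3453473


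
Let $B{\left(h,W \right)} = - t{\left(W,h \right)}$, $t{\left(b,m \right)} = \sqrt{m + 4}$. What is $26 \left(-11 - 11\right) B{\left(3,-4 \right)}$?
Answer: $572 \sqrt{7} \approx 1513.4$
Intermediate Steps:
$t{\left(b,m \right)} = \sqrt{4 + m}$
$B{\left(h,W \right)} = - \sqrt{4 + h}$
$26 \left(-11 - 11\right) B{\left(3,-4 \right)} = 26 \left(-11 - 11\right) \left(- \sqrt{4 + 3}\right) = 26 \left(- 22 \left(- \sqrt{7}\right)\right) = 26 \cdot 22 \sqrt{7} = 572 \sqrt{7}$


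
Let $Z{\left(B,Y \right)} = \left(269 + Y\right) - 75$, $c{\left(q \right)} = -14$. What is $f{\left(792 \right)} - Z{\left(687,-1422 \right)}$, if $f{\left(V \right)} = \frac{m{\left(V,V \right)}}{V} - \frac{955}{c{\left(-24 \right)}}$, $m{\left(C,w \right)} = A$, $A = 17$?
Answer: $\frac{7186331}{5544} \approx 1296.2$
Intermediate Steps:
$m{\left(C,w \right)} = 17$
$Z{\left(B,Y \right)} = 194 + Y$ ($Z{\left(B,Y \right)} = \left(269 + Y\right) - 75 = 194 + Y$)
$f{\left(V \right)} = \frac{955}{14} + \frac{17}{V}$ ($f{\left(V \right)} = \frac{17}{V} - \frac{955}{-14} = \frac{17}{V} - - \frac{955}{14} = \frac{17}{V} + \frac{955}{14} = \frac{955}{14} + \frac{17}{V}$)
$f{\left(792 \right)} - Z{\left(687,-1422 \right)} = \left(\frac{955}{14} + \frac{17}{792}\right) - \left(194 - 1422\right) = \left(\frac{955}{14} + 17 \cdot \frac{1}{792}\right) - -1228 = \left(\frac{955}{14} + \frac{17}{792}\right) + 1228 = \frac{378299}{5544} + 1228 = \frac{7186331}{5544}$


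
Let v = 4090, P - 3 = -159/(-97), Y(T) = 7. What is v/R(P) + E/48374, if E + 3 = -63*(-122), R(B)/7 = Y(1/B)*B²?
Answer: 48445050461/11999775375 ≈ 4.0372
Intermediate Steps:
P = 450/97 (P = 3 - 159/(-97) = 3 - 159*(-1/97) = 3 + 159/97 = 450/97 ≈ 4.6392)
R(B) = 49*B² (R(B) = 7*(7*B²) = 49*B²)
E = 7683 (E = -3 - 63*(-122) = -3 + 7686 = 7683)
v/R(P) + E/48374 = 4090/((49*(450/97)²)) + 7683/48374 = 4090/((49*(202500/9409))) + 7683*(1/48374) = 4090/(9922500/9409) + 7683/48374 = 4090*(9409/9922500) + 7683/48374 = 3848281/992250 + 7683/48374 = 48445050461/11999775375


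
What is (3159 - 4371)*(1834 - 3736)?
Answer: 2305224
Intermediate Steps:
(3159 - 4371)*(1834 - 3736) = -1212*(-1902) = 2305224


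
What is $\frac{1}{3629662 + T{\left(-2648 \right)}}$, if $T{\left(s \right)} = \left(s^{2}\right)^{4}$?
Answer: $\frac{1}{2417373996585633323637236318} \approx 4.1367 \cdot 10^{-28}$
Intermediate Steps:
$T{\left(s \right)} = s^{8}$
$\frac{1}{3629662 + T{\left(-2648 \right)}} = \frac{1}{3629662 + \left(-2648\right)^{8}} = \frac{1}{3629662 + 2417373996585633323633606656} = \frac{1}{2417373996585633323637236318}$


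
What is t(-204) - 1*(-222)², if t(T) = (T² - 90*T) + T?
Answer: 10488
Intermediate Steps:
t(T) = T² - 89*T
t(-204) - 1*(-222)² = -204*(-89 - 204) - 1*(-222)² = -204*(-293) - 1*49284 = 59772 - 49284 = 10488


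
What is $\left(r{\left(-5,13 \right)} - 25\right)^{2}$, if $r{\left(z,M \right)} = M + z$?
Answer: $289$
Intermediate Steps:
$\left(r{\left(-5,13 \right)} - 25\right)^{2} = \left(\left(13 - 5\right) - 25\right)^{2} = \left(8 - 25\right)^{2} = \left(-17\right)^{2} = 289$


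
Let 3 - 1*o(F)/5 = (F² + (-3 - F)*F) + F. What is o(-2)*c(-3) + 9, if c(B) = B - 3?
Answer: 39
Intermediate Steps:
c(B) = -3 + B
o(F) = 15 - 5*F - 5*F² - 5*F*(-3 - F) (o(F) = 15 - 5*((F² + (-3 - F)*F) + F) = 15 - 5*((F² + F*(-3 - F)) + F) = 15 - 5*(F + F² + F*(-3 - F)) = 15 + (-5*F - 5*F² - 5*F*(-3 - F)) = 15 - 5*F - 5*F² - 5*F*(-3 - F))
o(-2)*c(-3) + 9 = (15 + 10*(-2))*(-3 - 3) + 9 = (15 - 20)*(-6) + 9 = -5*(-6) + 9 = 30 + 9 = 39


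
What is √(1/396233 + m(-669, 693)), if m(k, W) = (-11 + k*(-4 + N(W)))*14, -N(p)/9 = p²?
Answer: √6355720899177785179357/396233 ≈ 2.0120e+5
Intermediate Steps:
N(p) = -9*p²
m(k, W) = -154 + 14*k*(-4 - 9*W²) (m(k, W) = (-11 + k*(-4 - 9*W²))*14 = -154 + 14*k*(-4 - 9*W²))
√(1/396233 + m(-669, 693)) = √(1/396233 + (-154 - 56*(-669) - 126*(-669)*693²)) = √(1/396233 + (-154 + 37464 - 126*(-669)*480249)) = √(1/396233 + (-154 + 37464 + 40482109206)) = √(1/396233 + 40482146516) = √(16040362360474229/396233) = √6355720899177785179357/396233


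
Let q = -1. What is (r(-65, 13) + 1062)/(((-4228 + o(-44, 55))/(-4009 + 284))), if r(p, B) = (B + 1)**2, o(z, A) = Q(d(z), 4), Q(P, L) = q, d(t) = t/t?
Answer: 4686050/4229 ≈ 1108.1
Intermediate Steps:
d(t) = 1
Q(P, L) = -1
o(z, A) = -1
r(p, B) = (1 + B)**2
(r(-65, 13) + 1062)/(((-4228 + o(-44, 55))/(-4009 + 284))) = ((1 + 13)**2 + 1062)/(((-4228 - 1)/(-4009 + 284))) = (14**2 + 1062)/((-4229/(-3725))) = (196 + 1062)/((-4229*(-1/3725))) = 1258/(4229/3725) = 1258*(3725/4229) = 4686050/4229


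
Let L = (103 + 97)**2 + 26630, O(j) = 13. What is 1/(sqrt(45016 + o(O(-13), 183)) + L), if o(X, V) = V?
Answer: 66630/4439511701 - sqrt(45199)/4439511701 ≈ 1.4961e-5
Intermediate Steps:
L = 66630 (L = 200**2 + 26630 = 40000 + 26630 = 66630)
1/(sqrt(45016 + o(O(-13), 183)) + L) = 1/(sqrt(45016 + 183) + 66630) = 1/(sqrt(45199) + 66630) = 1/(66630 + sqrt(45199))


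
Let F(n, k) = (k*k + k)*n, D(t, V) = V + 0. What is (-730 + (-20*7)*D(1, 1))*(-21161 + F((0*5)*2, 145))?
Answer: 18410070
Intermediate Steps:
D(t, V) = V
F(n, k) = n*(k + k²) (F(n, k) = (k² + k)*n = (k + k²)*n = n*(k + k²))
(-730 + (-20*7)*D(1, 1))*(-21161 + F((0*5)*2, 145)) = (-730 - 20*7*1)*(-21161 + 145*((0*5)*2)*(1 + 145)) = (-730 - 140*1)*(-21161 + 145*(0*2)*146) = (-730 - 140)*(-21161 + 145*0*146) = -870*(-21161 + 0) = -870*(-21161) = 18410070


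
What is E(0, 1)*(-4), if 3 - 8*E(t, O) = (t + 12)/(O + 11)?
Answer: -1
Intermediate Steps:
E(t, O) = 3/8 - (12 + t)/(8*(11 + O)) (E(t, O) = 3/8 - (t + 12)/(8*(O + 11)) = 3/8 - (12 + t)/(8*(11 + O)))
E(0, 1)*(-4) = ((21 - 1*0 + 3*1)/(8*(11 + 1)))*(-4) = ((1/8)*(21 + 0 + 3)/12)*(-4) = ((1/8)*(1/12)*24)*(-4) = (1/4)*(-4) = -1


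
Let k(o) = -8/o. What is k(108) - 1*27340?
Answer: -738182/27 ≈ -27340.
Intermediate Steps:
k(108) - 1*27340 = -8/108 - 1*27340 = -8*1/108 - 27340 = -2/27 - 27340 = -738182/27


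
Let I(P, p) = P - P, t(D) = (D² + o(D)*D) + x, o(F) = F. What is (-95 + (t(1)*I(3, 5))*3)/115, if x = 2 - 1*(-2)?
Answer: -19/23 ≈ -0.82609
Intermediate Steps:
x = 4 (x = 2 + 2 = 4)
t(D) = 4 + 2*D² (t(D) = (D² + D*D) + 4 = (D² + D²) + 4 = 2*D² + 4 = 4 + 2*D²)
I(P, p) = 0
(-95 + (t(1)*I(3, 5))*3)/115 = (-95 + ((4 + 2*1²)*0)*3)/115 = (-95 + ((4 + 2*1)*0)*3)*(1/115) = (-95 + ((4 + 2)*0)*3)*(1/115) = (-95 + (6*0)*3)*(1/115) = (-95 + 0*3)*(1/115) = (-95 + 0)*(1/115) = -95*1/115 = -19/23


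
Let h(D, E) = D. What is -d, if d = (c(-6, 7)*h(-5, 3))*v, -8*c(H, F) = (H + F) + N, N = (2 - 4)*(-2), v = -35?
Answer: 875/8 ≈ 109.38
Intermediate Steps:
N = 4 (N = -2*(-2) = 4)
c(H, F) = -1/2 - F/8 - H/8 (c(H, F) = -((H + F) + 4)/8 = -((F + H) + 4)/8 = -(4 + F + H)/8 = -1/2 - F/8 - H/8)
d = -875/8 (d = ((-1/2 - 1/8*7 - 1/8*(-6))*(-5))*(-35) = ((-1/2 - 7/8 + 3/4)*(-5))*(-35) = -5/8*(-5)*(-35) = (25/8)*(-35) = -875/8 ≈ -109.38)
-d = -1*(-875/8) = 875/8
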